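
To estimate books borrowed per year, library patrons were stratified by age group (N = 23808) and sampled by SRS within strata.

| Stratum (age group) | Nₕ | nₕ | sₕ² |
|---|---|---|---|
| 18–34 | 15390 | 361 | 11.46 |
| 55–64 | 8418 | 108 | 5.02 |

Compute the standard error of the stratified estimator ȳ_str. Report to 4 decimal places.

0.1367

Var(ȳ_str) = Σₕ Wₕ²(1 − fₕ)sₕ²/nₕ with Wₕ = Nₕ/N, N = 23808.
18–34: Wₕ = 0.64642137; term = 0.64642137²·(1 − 0.02345679)·11.46/361 = 0.012953893.
55–64: Wₕ = 0.35357863; term = 0.35357863²·(1 − 0.01282965)·5.02/108 = 0.0057364614.
Sum = 0.018690354.
SE = √(0.018690354) = 0.1367.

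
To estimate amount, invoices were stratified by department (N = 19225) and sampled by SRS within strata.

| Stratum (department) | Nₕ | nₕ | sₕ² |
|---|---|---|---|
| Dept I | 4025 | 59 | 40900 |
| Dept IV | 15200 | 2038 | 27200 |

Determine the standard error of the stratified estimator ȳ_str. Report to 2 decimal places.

6.10

Var(ȳ_str) = Σₕ Wₕ²(1 − fₕ)sₕ²/nₕ with Wₕ = Nₕ/N, N = 19225.
Dept I: Wₕ = 0.20936281; term = 0.20936281²·(1 − 0.01465839)·40900/59 = 29.940372.
Dept IV: Wₕ = 0.79063719; term = 0.79063719²·(1 − 0.13407895)·27200/2038 = 7.2243288.
Sum = 37.164701.
SE = √(37.164701) = 6.10.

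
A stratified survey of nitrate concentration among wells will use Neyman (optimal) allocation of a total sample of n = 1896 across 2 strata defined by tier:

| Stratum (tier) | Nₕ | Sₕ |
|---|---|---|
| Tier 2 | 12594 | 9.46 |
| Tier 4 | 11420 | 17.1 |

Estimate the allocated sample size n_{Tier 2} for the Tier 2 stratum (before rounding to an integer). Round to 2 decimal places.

718.42

Neyman allocation: nₕ = n·NₕSₕ / Σⱼ NⱼSⱼ.
Σ NⱼSⱼ = 12594·9.46 + 11420·17.1 = 314421.24.
n_{Tier 2} = 1896·12594·9.46 / 314421.24 = 718.42.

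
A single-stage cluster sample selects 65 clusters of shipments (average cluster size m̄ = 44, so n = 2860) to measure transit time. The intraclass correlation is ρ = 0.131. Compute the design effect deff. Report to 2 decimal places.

6.63

deff = 1 + (44 − 1)·0.131 = 1 + 5.633 = 6.633.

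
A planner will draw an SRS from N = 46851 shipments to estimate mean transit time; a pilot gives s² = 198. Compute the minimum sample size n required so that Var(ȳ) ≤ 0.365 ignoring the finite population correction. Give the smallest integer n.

543

Without fpc, n₀ = s²/D = 198/0.365 = 542.4658.
Rounding up, n = 543.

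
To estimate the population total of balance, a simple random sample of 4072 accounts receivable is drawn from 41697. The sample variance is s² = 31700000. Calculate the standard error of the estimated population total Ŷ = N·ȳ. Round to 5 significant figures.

3.4948 × 10^6

Var(Ŷ) = N²·Var(ȳ) = N²·(1 − n/N)·s²/n.
f = 4072/41697 = 0.09765691; Var(ȳ) = 0.90234309·31700000/4072 = 7024.6258.
Var(Ŷ) = 41697² · 7024.6258 = 1.2213294 × 10^13.
SE(Ŷ) = √(1.2213294 × 10^13) = 3.4948 × 10^6.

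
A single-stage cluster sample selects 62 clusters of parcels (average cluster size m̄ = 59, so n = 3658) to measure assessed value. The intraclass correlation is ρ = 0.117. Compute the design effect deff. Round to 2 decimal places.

7.79

deff = 1 + (59 − 1)·0.117 = 1 + 6.786 = 7.786.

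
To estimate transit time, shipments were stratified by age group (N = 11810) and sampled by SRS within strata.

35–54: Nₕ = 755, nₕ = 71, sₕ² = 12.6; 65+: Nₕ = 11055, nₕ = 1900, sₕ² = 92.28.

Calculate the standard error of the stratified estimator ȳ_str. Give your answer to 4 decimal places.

0.1895

Var(ȳ_str) = Σₕ Wₕ²(1 − fₕ)sₕ²/nₕ with Wₕ = Nₕ/N, N = 11810.
35–54: Wₕ = 0.06392887; term = 0.06392887²·(1 − 0.09403974)·12.6/71 = 6.5707577 × 10^-4.
65+: Wₕ = 0.93607113; term = 0.93607113²·(1 − 0.17186793)·92.28/1900 = 0.035242871.
Sum = 0.035899947.
SE = √(0.035899947) = 0.1895.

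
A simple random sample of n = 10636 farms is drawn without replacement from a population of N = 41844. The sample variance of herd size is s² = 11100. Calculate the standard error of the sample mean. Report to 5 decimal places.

0.88224

Under SRS without replacement, Var(ȳ) = (1 − f)·s²/n with f = n/N = 10636/41844 = 0.25418220.
Var(ȳ) = (1 − 0.25418220)·11100/10636 = 0.74581780·1.0436254 = 0.77835442.
SE(ȳ) = √(0.77835442) = 0.88224.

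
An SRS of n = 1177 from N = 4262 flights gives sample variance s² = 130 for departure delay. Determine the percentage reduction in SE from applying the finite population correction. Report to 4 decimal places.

f = n/N = 1177/4262 = 0.27616143.
SE_no-fpc = √(s²/n) = 0.33234063; SE_fpc = √((1−f)s²/n) = 0.2827511.
Ratio = √(1−f) = 0.85078703. Reduction = 100·(1 − 0.85078703) = 14.9213%.

14.9213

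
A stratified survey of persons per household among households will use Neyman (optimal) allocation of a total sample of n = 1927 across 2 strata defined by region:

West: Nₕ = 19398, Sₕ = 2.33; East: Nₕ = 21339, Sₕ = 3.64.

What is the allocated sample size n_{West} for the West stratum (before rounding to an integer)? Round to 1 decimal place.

708.8

Neyman allocation: nₕ = n·NₕSₕ / Σⱼ NⱼSⱼ.
Σ NⱼSⱼ = 19398·2.33 + 21339·3.64 = 122871.3.
n_{West} = 1927·19398·2.33 / 122871.3 = 708.8.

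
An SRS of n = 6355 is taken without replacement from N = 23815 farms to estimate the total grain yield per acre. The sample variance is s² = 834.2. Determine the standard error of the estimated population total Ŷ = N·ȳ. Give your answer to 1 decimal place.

Var(Ŷ) = N²·Var(ȳ) = N²·(1 − n/N)·s²/n.
f = 6355/23815 = 0.26684862; Var(ȳ) = 0.73315138·834.2/6355 = 0.096238376.
Var(Ŷ) = 23815² · 0.096238376 = 5.4582002 × 10^7.
SE(Ŷ) = √(5.4582002 × 10^7) = 7388.0.

7388.0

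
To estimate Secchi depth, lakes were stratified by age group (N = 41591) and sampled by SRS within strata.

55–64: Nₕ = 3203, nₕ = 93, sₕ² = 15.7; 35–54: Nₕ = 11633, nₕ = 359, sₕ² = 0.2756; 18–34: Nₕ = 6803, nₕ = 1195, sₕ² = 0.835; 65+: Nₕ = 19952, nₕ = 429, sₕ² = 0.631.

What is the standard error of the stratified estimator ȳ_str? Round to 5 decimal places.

Var(ȳ_str) = Σₕ Wₕ²(1 − fₕ)sₕ²/nₕ with Wₕ = Nₕ/N, N = 41591.
55–64: Wₕ = 0.07701185; term = 0.07701185²·(1 − 0.02903528)·15.7/93 = 9.7215454 × 10^-4.
35–54: Wₕ = 0.27969994; term = 0.27969994²·(1 − 0.03086048)·0.2756/359 = 5.8204398 × 10^-5.
18–34: Wₕ = 0.16356904; term = 0.16356904²·(1 − 0.17565780)·0.835/1195 = 1.5410911 × 10^-5.
65+: Wₕ = 0.47971917; term = 0.47971917²·(1 − 0.02150160)·0.631/429 = 3.3121221 × 10^-4.
Sum = 0.0013769821.
SE = √(0.0013769821) = 0.03711.

0.03711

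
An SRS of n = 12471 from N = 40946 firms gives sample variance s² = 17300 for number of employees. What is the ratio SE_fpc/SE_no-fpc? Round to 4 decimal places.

0.8339

f = n/N = 12471/40946 = 0.30457188.
SE_no-fpc = √(s²/n) = 1.1778023; SE_fpc = √((1−f)s²/n) = 0.98219685.
Ratio = √(1−f) = 0.83392333.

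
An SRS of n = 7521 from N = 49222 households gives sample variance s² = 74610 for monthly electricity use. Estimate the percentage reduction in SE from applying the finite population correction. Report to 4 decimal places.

f = n/N = 7521/49222 = 0.15279753.
SE_no-fpc = √(s²/n) = 3.1496386; SE_fpc = √((1−f)s²/n) = 2.8990408.
Ratio = √(1−f) = 0.92043602. Reduction = 100·(1 − 0.92043602) = 7.9564%.

7.9564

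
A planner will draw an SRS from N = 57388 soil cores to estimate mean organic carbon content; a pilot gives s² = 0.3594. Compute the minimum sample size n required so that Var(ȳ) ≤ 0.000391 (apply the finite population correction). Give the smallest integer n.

905

Without fpc, n₀ = s²/D = 0.3594/0.000391 = 919.1816.
With fpc, (1 − n/N)·s²/n ≤ D requires n ≥ n₀/(1 + n₀/N) = 919.1816/(1 + 919.1816/57388) = 904.6912.
Rounding up, n = 905.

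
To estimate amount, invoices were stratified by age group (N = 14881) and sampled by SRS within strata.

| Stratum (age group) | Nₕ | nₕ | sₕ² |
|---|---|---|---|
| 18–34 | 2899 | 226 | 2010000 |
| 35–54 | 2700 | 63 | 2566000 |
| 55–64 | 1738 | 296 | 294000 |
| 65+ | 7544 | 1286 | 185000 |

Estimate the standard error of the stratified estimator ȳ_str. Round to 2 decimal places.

Var(ȳ_str) = Σₕ Wₕ²(1 − fₕ)sₕ²/nₕ with Wₕ = Nₕ/N, N = 14881.
18–34: Wₕ = 0.19481218; term = 0.19481218²·(1 − 0.07795792)·2010000/226 = 311.22219.
35–54: Wₕ = 0.18143942; term = 0.18143942²·(1 − 0.02333333)·2566000/63 = 1309.5611.
55–64: Wₕ = 0.11679323; term = 0.11679323²·(1 − 0.17031070)·294000/296 = 11.241038.
65+: Wₕ = 0.50695518; term = 0.50695518²·(1 − 0.17046660)·185000/1286 = 30.669293.
Sum = 1662.6936.
SE = √(1662.6936) = 40.78.

40.78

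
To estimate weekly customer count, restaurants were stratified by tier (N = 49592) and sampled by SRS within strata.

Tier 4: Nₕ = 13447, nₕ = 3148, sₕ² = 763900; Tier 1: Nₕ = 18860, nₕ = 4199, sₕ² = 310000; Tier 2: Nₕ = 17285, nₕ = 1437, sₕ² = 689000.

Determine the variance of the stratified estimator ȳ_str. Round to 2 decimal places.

Var(ȳ_str) = Σₕ Wₕ²(1 − fₕ)sₕ²/nₕ with Wₕ = Nₕ/N, N = 49592.
Tier 4: Wₕ = 0.27115261; term = 0.27115261²·(1 − 0.23410426)·763900/3148 = 13.664665.
Tier 1: Wₕ = 0.38030327; term = 0.38030327²·(1 − 0.22264051)·310000/4199 = 8.3003777.
Tier 2: Wₕ = 0.34854412; term = 0.34854412²·(1 − 0.08313567)·689000/1437 = 53.405139.
Sum = 75.370182.

75.37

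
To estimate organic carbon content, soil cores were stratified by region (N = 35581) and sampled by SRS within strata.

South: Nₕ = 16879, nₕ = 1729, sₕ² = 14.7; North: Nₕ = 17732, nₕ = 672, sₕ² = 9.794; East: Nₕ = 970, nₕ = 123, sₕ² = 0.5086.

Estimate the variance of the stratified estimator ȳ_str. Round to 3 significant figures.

0.00520

Var(ȳ_str) = Σₕ Wₕ²(1 − fₕ)sₕ²/nₕ with Wₕ = Nₕ/N, N = 35581.
South: Wₕ = 0.47438240; term = 0.47438240²·(1 − 0.10243498)·14.7/1729 = 0.0017172969.
North: Wₕ = 0.49835586; term = 0.49835586²·(1 − 0.03789759)·9.794/672 = 0.0034825012.
East: Wₕ = 0.02726174; term = 0.02726174²·(1 − 0.12680412)·0.5086/123 = 2.6834289 × 10^-6.
Sum = 0.0052024815.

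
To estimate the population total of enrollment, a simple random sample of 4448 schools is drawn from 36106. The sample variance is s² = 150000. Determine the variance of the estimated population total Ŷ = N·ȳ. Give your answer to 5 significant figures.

3.8547 × 10^10

Var(Ŷ) = N²·Var(ȳ) = N²·(1 − n/N)·s²/n.
f = 4448/36106 = 0.12319282; Var(ȳ) = 0.87680718·150000/4448 = 29.568587.
Var(Ŷ) = 36106² · 29.568587 = 3.8546888 × 10^10.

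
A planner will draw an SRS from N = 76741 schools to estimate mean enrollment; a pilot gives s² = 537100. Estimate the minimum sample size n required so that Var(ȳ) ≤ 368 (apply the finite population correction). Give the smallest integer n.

Without fpc, n₀ = s²/D = 537100/368 = 1459.5109.
With fpc, (1 − n/N)·s²/n ≤ D requires n ≥ n₀/(1 + n₀/N) = 1459.5109/(1 + 1459.5109/76741) = 1432.2710.
Rounding up, n = 1433.

1433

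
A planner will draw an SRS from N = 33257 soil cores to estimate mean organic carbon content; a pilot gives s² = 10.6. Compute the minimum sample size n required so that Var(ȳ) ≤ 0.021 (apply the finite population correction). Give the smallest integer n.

Without fpc, n₀ = s²/D = 10.6/0.021 = 504.7619.
With fpc, (1 − n/N)·s²/n ≤ D requires n ≥ n₀/(1 + n₀/N) = 504.7619/(1 + 504.7619/33257) = 497.2154.
Rounding up, n = 498.

498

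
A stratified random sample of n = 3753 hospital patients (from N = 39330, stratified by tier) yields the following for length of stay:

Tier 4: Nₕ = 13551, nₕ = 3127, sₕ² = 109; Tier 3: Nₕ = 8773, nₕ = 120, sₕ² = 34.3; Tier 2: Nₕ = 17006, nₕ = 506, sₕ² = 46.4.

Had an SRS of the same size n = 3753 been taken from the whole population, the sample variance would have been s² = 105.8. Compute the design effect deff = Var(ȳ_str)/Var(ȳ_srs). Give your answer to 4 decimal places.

Var(ȳ_str) = Σ Wₕ²(1−fₕ)sₕ²/nₕ with Wₕ = Nₕ/39330:
  Tier 4: (13551/39330)²·(1−3127/13551)·109/3127 = 0.0031831454
  Tier 3: (8773/39330)²·(1−120/8773)·34.3/120 = 0.014027485
  Tier 2: (17006/39330)²·(1−506/17006)·46.4/506 = 0.016634344
  → Var(ȳ_str) = 0.033844974.
Var(ȳ_srs) = (1 − 3753/39330)·105.8/3753 = 0.025500722.
deff = 0.033844974 / 0.025500722 = 1.3272.

1.3272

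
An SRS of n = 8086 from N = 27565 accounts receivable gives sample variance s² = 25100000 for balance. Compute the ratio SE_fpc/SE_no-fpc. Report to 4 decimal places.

f = n/N = 8086/27565 = 0.29334301.
SE_no-fpc = √(s²/n) = 55.714725; SE_fpc = √((1−f)s²/n) = 46.83541.
Ratio = √(1−f) = 0.84062893.

0.8406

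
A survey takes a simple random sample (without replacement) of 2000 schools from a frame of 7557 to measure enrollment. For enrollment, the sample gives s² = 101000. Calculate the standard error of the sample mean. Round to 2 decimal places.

Under SRS without replacement, Var(ȳ) = (1 − f)·s²/n with f = n/N = 2000/7557 = 0.26465529.
Var(ȳ) = (1 − 0.26465529)·101000/2000 = 0.73534471·50.5 = 37.134908.
SE(ȳ) = √(37.134908) = 6.09.

6.09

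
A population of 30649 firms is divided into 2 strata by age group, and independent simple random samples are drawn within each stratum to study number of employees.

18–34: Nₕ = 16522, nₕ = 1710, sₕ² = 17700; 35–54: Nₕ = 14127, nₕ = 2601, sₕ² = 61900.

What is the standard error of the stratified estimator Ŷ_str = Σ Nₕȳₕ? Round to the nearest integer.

80051

Var(Ŷ_str) = Σₕ Nₕ²(1 − fₕ)sₕ²/nₕ.
18–34: 16522²·(1 − 1710/16522)·17700/1710 = 2.5331067 × 10^9.
35–54: 14127²·(1 − 2601/14127)·61900/2601 = 3.8750638 × 10^9.
Sum = 6.4081705 × 10^9.
SE = √(6.4081705 × 10^9) = 80051.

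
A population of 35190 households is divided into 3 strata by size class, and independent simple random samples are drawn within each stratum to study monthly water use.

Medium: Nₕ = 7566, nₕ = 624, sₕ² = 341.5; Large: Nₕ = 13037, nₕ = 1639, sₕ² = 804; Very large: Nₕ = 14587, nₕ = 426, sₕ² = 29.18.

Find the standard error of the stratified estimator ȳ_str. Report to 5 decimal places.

Var(ȳ_str) = Σₕ Wₕ²(1 − fₕ)sₕ²/nₕ with Wₕ = Nₕ/N, N = 35190.
Medium: Wₕ = 0.21500426; term = 0.21500426²·(1 − 0.08247423)·341.5/624 = 0.023212319.
Large: Wₕ = 0.37047457; term = 0.37047457²·(1 − 0.12571911)·804/1639 = 0.058863337.
Very large: Wₕ = 0.41452117; term = 0.41452117²·(1 − 0.02920409)·29.18/426 = 0.011426075.
Sum = 0.093501731.
SE = √(0.093501731) = 0.30578.

0.30578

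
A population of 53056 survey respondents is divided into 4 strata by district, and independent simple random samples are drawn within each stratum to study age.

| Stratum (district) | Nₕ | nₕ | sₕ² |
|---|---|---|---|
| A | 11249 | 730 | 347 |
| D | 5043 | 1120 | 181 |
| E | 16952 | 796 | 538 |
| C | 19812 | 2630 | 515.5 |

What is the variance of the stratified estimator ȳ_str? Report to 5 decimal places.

Var(ȳ_str) = Σₕ Wₕ²(1 − fₕ)sₕ²/nₕ with Wₕ = Nₕ/N, N = 53056.
A: Wₕ = 0.21202126; term = 0.21202126²·(1 − 0.06489466)·347/730 = 0.019981403.
D: Wₕ = 0.09505051; term = 0.09505051²·(1 − 0.22209003)·181/1120 = 0.001135792.
E: Wₕ = 0.31951146; term = 0.31951146²·(1 − 0.04695611)·538/796 = 0.065758968.
C: Wₕ = 0.37341677; term = 0.37341677²·(1 − 0.13274783)·515.5/2630 = 0.023703144.
Sum = 0.11057931.

0.11058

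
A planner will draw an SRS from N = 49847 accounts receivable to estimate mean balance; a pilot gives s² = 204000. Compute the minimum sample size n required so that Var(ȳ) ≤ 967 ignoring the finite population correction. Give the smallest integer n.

211

Without fpc, n₀ = s²/D = 204000/967 = 210.9617.
Rounding up, n = 211.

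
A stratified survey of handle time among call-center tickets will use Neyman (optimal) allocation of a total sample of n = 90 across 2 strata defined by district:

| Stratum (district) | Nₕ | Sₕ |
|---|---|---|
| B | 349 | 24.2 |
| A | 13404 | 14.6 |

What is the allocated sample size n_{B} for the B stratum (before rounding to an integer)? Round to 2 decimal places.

3.72

Neyman allocation: nₕ = n·NₕSₕ / Σⱼ NⱼSⱼ.
Σ NⱼSⱼ = 349·24.2 + 13404·14.6 = 204144.2.
n_{B} = 90·349·24.2 / 204144.2 = 3.72.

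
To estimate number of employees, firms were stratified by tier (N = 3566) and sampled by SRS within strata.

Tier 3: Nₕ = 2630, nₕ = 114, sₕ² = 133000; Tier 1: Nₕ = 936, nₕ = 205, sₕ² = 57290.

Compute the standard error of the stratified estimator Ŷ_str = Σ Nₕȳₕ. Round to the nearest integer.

Var(Ŷ_str) = Σₕ Nₕ²(1 − fₕ)sₕ²/nₕ.
Tier 3: 2630²·(1 − 114/2630)·133000/114 = 7.7199267 × 10^9.
Tier 1: 936²·(1 − 205/936)·57290/205 = 1.9121334 × 10^8.
Sum = 7.91114 × 10^9.
SE = √(7.91114 × 10^9) = 88945.

88945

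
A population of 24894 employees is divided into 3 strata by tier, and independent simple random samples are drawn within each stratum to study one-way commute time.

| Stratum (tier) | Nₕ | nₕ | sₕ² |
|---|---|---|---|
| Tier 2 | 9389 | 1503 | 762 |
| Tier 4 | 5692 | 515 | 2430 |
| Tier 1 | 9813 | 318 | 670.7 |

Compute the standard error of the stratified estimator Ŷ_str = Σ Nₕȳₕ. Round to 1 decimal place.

19315.7

Var(Ŷ_str) = Σₕ Nₕ²(1 − fₕ)sₕ²/nₕ.
Tier 2: 9389²·(1 − 1503/9389)·762/1503 = 3.7538084 × 10^7.
Tier 4: 5692²·(1 − 515/5692)·2430/515 = 1.3904075 × 10^8.
Tier 1: 9813²·(1 − 318/9813)·670.7/318 = 1.9651602 × 10^8.
Sum = 3.7309485 × 10^8.
SE = √(3.7309485 × 10^8) = 19315.7.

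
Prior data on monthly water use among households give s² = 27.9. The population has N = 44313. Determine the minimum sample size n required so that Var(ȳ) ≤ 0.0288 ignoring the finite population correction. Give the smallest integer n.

Without fpc, n₀ = s²/D = 27.9/0.0288 = 968.7500.
Rounding up, n = 969.

969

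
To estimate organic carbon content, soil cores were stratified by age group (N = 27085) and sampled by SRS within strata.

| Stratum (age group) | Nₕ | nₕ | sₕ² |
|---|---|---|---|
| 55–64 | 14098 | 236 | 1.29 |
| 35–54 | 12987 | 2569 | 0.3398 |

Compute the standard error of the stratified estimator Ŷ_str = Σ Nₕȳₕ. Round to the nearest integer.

1042

Var(Ŷ_str) = Σₕ Nₕ²(1 − fₕ)sₕ²/nₕ.
55–64: 14098²·(1 − 236/14098)·1.29/236 = 1.068221 × 10^6.
35–54: 12987²·(1 − 2569/12987)·0.3398/2569 = 17895.855.
Sum = 1.0861169 × 10^6.
SE = √(1.0861169 × 10^6) = 1042.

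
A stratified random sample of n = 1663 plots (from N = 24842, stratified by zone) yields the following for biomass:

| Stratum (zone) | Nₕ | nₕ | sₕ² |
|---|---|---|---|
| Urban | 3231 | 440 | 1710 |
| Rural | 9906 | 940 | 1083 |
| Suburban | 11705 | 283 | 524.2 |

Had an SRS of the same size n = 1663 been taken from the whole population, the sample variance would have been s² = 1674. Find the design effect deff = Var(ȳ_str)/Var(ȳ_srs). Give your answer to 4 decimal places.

0.6643

Var(ȳ_str) = Σ Wₕ²(1−fₕ)sₕ²/nₕ with Wₕ = Nₕ/24842:
  Urban: (3231/24842)²·(1−440/3231)·1710/440 = 0.056789378
  Rural: (9906/24842)²·(1−940/9906)·1083/940 = 0.16581528
  Suburban: (11705/24842)²·(1−283/11705)·524.2/283 = 0.40128326
  → Var(ȳ_str) = 0.62388792.
Var(ȳ_srs) = (1 − 1663/24842)·1674/1663 = 0.93922867.
deff = 0.62388792 / 0.93922867 = 0.6643.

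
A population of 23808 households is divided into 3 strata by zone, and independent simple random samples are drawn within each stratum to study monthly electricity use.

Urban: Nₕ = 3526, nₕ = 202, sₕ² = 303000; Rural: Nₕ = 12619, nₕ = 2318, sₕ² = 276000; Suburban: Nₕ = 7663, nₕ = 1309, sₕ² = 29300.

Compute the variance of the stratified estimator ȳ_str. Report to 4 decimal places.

Var(ȳ_str) = Σₕ Wₕ²(1 − fₕ)sₕ²/nₕ with Wₕ = Nₕ/N, N = 23808.
Urban: Wₕ = 0.14810148; term = 0.14810148²·(1 − 0.05728871)·303000/202 = 31.016212.
Rural: Wₕ = 0.53003192; term = 0.53003192²·(1 − 0.18369126)·276000/2318 = 27.305753.
Suburban: Wₕ = 0.32186660; term = 0.32186660²·(1 − 0.17082083)·29300/1309 = 1.9227737.
Sum = 60.244739.

60.2447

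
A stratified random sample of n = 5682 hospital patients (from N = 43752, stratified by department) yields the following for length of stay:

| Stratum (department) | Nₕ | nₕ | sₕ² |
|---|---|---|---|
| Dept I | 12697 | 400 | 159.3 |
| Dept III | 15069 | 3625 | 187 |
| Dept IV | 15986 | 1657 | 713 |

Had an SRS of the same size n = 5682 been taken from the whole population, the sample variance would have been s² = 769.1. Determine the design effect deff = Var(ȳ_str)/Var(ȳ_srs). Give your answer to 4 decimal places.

0.7524

Var(ȳ_str) = Σ Wₕ²(1−fₕ)sₕ²/nₕ with Wₕ = Nₕ/43752:
  Dept I: (12697/43752)²·(1−400/12697)·159.3/400 = 0.032483308
  Dept III: (15069/43752)²·(1−3625/15069)·187/3625 = 0.004647293
  Dept IV: (15986/43752)²·(1−1657/15986)·713/1657 = 0.051490474
  → Var(ȳ_str) = 0.088621075.
Var(ȳ_srs) = (1 − 5682/43752)·769.1/5682 = 0.11777864.
deff = 0.088621075 / 0.11777864 = 0.7524.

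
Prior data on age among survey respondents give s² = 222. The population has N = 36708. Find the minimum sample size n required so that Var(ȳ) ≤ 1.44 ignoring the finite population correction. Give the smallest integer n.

155

Without fpc, n₀ = s²/D = 222/1.44 = 154.1667.
Rounding up, n = 155.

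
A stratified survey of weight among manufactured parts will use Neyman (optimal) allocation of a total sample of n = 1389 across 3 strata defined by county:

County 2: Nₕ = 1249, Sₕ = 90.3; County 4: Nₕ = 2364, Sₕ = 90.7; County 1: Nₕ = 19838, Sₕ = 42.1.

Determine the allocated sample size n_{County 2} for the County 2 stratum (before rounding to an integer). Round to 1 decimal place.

Neyman allocation: nₕ = n·NₕSₕ / Σⱼ NⱼSⱼ.
Σ NⱼSⱼ = 1249·90.3 + 2364·90.7 + 19838·42.1 = 1.1623793 × 10^6.
n_{County 2} = 1389·1249·90.3 / (1.1623793 × 10^6) = 134.8.

134.8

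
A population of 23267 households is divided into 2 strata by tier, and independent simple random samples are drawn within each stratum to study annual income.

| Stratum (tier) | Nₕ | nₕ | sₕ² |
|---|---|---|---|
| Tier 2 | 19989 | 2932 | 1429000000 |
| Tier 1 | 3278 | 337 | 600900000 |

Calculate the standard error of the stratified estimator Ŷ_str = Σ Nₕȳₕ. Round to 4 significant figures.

1.354 × 10^7

Var(Ŷ_str) = Σₕ Nₕ²(1 − fₕ)sₕ²/nₕ.
Tier 2: 19989²·(1 − 2932/19989)·1429000000/2932 = 1.6617358 × 10^14.
Tier 1: 3278²·(1 − 337/3278)·600900000/337 = 1.7190016 × 10^13.
Sum = 1.833636 × 10^14.
SE = √(1.833636 × 10^14) = 1.354 × 10^7.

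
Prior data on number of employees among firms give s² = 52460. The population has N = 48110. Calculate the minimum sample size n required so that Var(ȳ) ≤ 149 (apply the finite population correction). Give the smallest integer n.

Without fpc, n₀ = s²/D = 52460/149 = 352.0805.
With fpc, (1 − n/N)·s²/n ≤ D requires n ≥ n₀/(1 + n₀/N) = 352.0805/(1 + 352.0805/48110) = 349.5226.
Rounding up, n = 350.

350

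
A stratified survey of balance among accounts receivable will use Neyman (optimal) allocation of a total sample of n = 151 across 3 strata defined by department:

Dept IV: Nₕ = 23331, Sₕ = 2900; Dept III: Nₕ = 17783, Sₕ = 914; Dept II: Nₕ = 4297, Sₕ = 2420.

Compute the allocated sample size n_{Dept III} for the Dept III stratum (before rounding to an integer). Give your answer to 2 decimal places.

Neyman allocation: nₕ = n·NₕSₕ / Σⱼ NⱼSⱼ.
Σ NⱼSⱼ = 23331·2900 + 17783·914 + 4297·2420 = 9.4312302 × 10^7.
n_{Dept III} = 151·17783·914 / (9.4312302 × 10^7) = 26.02.

26.02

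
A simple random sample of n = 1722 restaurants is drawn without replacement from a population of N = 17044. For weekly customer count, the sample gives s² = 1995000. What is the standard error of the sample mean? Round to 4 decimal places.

Under SRS without replacement, Var(ȳ) = (1 − f)·s²/n with f = n/N = 1722/17044 = 0.10103262.
Var(ȳ) = (1 − 0.10103262)·1995000/1722 = 0.89896738·1158.5366 = 1041.4866.
SE(ȳ) = √(1041.4866) = 32.2721.

32.2721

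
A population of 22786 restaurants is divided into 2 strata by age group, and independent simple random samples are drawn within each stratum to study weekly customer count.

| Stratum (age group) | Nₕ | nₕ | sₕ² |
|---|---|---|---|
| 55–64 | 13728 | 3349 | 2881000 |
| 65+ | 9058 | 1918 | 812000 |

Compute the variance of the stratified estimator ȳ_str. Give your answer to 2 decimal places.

Var(ȳ_str) = Σₕ Wₕ²(1 − fₕ)sₕ²/nₕ with Wₕ = Nₕ/N, N = 22786.
55–64: Wₕ = 0.60247520; term = 0.60247520²·(1 − 0.24395396)·2881000/3349 = 236.07756.
65+: Wₕ = 0.39752480; term = 0.39752480²·(1 − 0.21174652)·812000/1918 = 52.735342.
Sum = 288.8129.

288.81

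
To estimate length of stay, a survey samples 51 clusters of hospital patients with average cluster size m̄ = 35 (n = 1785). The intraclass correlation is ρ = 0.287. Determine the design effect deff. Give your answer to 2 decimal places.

10.76

deff = 1 + (35 − 1)·0.287 = 1 + 9.758 = 10.758.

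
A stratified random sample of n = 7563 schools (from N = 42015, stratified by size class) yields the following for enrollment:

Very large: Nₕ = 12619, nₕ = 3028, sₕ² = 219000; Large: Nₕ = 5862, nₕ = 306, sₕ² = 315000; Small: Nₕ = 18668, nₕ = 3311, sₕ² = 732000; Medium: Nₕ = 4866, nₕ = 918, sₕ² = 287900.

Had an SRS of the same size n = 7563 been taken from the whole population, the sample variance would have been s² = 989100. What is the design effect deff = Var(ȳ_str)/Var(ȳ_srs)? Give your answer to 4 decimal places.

0.5900

Var(ȳ_str) = Σ Wₕ²(1−fₕ)sₕ²/nₕ with Wₕ = Nₕ/42015:
  Very large: (12619/42015)²·(1−3028/12619)·219000/3028 = 4.9587058
  Large: (5862/42015)²·(1−306/5862)·315000/306 = 18.992776
  Small: (18668/42015)²·(1−3311/18668)·732000/3311 = 35.904373
  Medium: (4866/42015)²·(1−918/4866)·287900/918 = 3.4130252
  → Var(ȳ_str) = 63.26888.
Var(ȳ_srs) = (1 − 7563/42015)·989100/7563 = 107.23984.
deff = 63.26888 / 107.23984 = 0.5900.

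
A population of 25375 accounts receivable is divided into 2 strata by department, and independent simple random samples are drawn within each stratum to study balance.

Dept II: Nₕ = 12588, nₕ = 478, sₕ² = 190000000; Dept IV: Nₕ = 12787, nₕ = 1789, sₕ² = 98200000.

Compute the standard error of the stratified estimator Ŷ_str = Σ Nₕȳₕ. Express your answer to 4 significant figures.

8.265 × 10^6

Var(Ŷ_str) = Σₕ Nₕ²(1 − fₕ)sₕ²/nₕ.
Dept II: 12588²·(1 − 478/12588)·190000000/478 = 6.0593576 × 10^13.
Dept IV: 12787²·(1 − 1789/12787)·98200000/1789 = 7.7193997 × 10^12.
Sum = 6.8312976 × 10^13.
SE = √(6.8312976 × 10^13) = 8.265 × 10^6.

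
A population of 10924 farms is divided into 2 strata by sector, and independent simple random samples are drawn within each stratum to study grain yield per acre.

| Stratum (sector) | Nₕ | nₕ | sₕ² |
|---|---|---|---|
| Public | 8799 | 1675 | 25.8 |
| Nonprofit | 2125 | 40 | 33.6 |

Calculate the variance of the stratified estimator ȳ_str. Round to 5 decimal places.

Var(ȳ_str) = Σₕ Wₕ²(1 − fₕ)sₕ²/nₕ with Wₕ = Nₕ/N, N = 10924.
Public: Wₕ = 0.80547419; term = 0.80547419²·(1 − 0.19036254)·25.8/1675 = 0.0080909355.
Nonprofit: Wₕ = 0.19452581; term = 0.19452581²·(1 − 0.01882353)·33.6/40 = 0.031187524.
Sum = 0.03927846.

0.03928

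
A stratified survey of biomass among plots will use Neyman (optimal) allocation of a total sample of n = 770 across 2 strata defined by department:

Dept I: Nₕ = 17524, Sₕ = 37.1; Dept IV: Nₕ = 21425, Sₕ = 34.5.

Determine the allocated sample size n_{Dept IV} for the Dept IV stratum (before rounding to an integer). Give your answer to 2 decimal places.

Neyman allocation: nₕ = n·NₕSₕ / Σⱼ NⱼSⱼ.
Σ NⱼSⱼ = 17524·37.1 + 21425·34.5 = 1.3893029 × 10^6.
n_{Dept IV} = 770·21425·34.5 / (1.3893029 × 10^6) = 409.67.

409.67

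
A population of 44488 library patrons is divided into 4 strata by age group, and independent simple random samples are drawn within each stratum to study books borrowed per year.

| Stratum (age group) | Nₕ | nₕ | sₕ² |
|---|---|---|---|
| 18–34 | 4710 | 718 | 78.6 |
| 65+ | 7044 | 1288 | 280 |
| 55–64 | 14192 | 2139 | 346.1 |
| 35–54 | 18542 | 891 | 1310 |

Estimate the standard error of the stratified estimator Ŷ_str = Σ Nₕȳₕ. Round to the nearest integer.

22798

Var(Ŷ_str) = Σₕ Nₕ²(1 − fₕ)sₕ²/nₕ.
18–34: 4710²·(1 − 718/4710)·78.6/718 = 2.0583041 × 10^6.
65+: 7044²·(1 − 1288/7044)·280/1288 = 8.8141878 × 10^6.
55–64: 14192²·(1 − 2139/14192)·346.1/2139 = 2.7677673 × 10^7.
35–54: 18542²·(1 − 891/18542)·1310/891 = 4.811932 × 10^8.
Sum = 5.1974336 × 10^8.
SE = √(5.1974336 × 10^8) = 22798.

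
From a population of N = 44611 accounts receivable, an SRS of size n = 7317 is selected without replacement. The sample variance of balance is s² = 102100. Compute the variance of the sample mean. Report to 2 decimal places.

Under SRS without replacement, Var(ȳ) = (1 − f)·s²/n with f = n/N = 7317/44611 = 0.16401784.
Var(ȳ) = (1 − 0.16401784)·102100/7317 = 0.83598216·13.953806 = 11.665133.

11.67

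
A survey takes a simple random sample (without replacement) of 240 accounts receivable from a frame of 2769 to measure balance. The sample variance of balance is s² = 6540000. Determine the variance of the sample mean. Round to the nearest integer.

Under SRS without replacement, Var(ȳ) = (1 − f)·s²/n with f = n/N = 240/2769 = 0.08667389.
Var(ȳ) = (1 − 0.08667389)·6540000/240 = 0.91332611·27250 = 24888.137.

24888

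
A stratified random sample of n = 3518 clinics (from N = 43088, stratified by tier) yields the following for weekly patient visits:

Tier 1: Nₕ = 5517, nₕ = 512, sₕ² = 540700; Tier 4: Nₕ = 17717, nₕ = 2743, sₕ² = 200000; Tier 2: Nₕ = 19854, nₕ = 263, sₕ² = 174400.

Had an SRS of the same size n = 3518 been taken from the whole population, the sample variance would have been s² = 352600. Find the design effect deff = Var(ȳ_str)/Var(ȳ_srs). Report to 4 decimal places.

Var(ȳ_str) = Σ Wₕ²(1−fₕ)sₕ²/nₕ with Wₕ = Nₕ/43088:
  Tier 1: (5517/43088)²·(1−512/5517)·540700/512 = 15.70655
  Tier 4: (17717/43088)²·(1−2743/17717)·200000/2743 = 10.418844
  Tier 2: (19854/43088)²·(1−263/19854)·174400/263 = 138.92573
  → Var(ȳ_str) = 165.05112.
Var(ȳ_srs) = (1 − 3518/43088)·352600/3518 = 92.044149.
deff = 165.05112 / 92.044149 = 1.7932.

1.7932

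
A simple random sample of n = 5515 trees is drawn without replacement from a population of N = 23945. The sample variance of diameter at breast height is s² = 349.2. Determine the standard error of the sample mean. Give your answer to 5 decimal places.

0.22076

Under SRS without replacement, Var(ȳ) = (1 − f)·s²/n with f = n/N = 5515/23945 = 0.23031948.
Var(ȳ) = (1 − 0.23031948)·349.2/5515 = 0.76968052·0.063318223 = 0.048734803.
SE(ȳ) = √(0.048734803) = 0.22076.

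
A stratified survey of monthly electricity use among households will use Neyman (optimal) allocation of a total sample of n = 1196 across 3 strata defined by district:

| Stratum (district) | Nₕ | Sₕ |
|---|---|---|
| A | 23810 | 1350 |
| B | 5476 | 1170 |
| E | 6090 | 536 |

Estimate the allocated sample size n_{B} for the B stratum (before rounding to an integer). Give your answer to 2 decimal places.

183.25

Neyman allocation: nₕ = n·NₕSₕ / Σⱼ NⱼSⱼ.
Σ NⱼSⱼ = 23810·1350 + 5476·1170 + 6090·536 = 4.181466 × 10^7.
n_{B} = 1196·5476·1170 / (4.181466 × 10^7) = 183.25.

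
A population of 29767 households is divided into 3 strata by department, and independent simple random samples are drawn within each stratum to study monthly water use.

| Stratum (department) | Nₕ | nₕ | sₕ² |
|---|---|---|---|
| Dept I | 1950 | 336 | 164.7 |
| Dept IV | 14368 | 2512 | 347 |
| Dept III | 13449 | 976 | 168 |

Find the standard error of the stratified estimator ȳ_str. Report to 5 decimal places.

0.24675

Var(ȳ_str) = Σₕ Wₕ²(1 − fₕ)sₕ²/nₕ with Wₕ = Nₕ/N, N = 29767.
Dept I: Wₕ = 0.06550878; term = 0.06550878²·(1 − 0.17230769)·164.7/336 = 0.0017410944.
Dept IV: Wₕ = 0.48268216; term = 0.48268216²·(1 − 0.17483296)·347/2512 = 0.026556707.
Dept III: Wₕ = 0.45180905; term = 0.45180905²·(1 − 0.07257045)·168/976 = 0.03258744.
Sum = 0.060885241.
SE = √(0.060885241) = 0.24675.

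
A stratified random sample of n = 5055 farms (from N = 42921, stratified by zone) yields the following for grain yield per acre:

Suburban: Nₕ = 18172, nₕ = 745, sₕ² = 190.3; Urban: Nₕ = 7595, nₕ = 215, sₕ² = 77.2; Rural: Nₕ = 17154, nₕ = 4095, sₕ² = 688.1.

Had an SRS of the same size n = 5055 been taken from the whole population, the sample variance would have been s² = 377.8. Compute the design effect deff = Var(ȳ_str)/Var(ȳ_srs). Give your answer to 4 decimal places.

1.1415

Var(ȳ_str) = Σ Wₕ²(1−fₕ)sₕ²/nₕ with Wₕ = Nₕ/42921:
  Suburban: (18172/42921)²·(1−745/18172)·190.3/745 = 0.043910483
  Urban: (7595/42921)²·(1−215/7595)·77.2/215 = 0.010925047
  Rural: (17154/42921)²·(1−4095/17154)·688.1/4095 = 0.020433056
  → Var(ȳ_str) = 0.075268586.
Var(ȳ_srs) = (1 − 5055/42921)·377.8/5055 = 0.065935665.
deff = 0.075268586 / 0.065935665 = 1.1415.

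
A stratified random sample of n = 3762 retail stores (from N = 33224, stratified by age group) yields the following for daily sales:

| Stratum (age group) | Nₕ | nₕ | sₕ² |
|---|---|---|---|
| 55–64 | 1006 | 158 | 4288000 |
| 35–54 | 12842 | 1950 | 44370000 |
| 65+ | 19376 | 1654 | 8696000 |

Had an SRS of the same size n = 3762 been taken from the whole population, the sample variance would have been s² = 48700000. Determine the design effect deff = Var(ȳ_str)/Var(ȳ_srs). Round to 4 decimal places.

0.3955

Var(ȳ_str) = Σ Wₕ²(1−fₕ)sₕ²/nₕ with Wₕ = Nₕ/33224:
  55–64: (1006/33224)²·(1−158/1006)·4288000/158 = 20.97431
  35–54: (12842/33224)²·(1−1950/12842)·44370000/1950 = 2883.3096
  65+: (19376/33224)²·(1−1654/19376)·8696000/1654 = 1635.5245
  → Var(ȳ_str) = 4539.8084.
Var(ȳ_srs) = (1 − 3762/33224)·48700000/3762 = 11479.434.
deff = 4539.8084 / 11479.434 = 0.3955.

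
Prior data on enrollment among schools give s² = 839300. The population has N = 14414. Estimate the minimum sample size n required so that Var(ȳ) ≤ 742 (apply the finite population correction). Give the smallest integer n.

Without fpc, n₀ = s²/D = 839300/742 = 1131.1321.
With fpc, (1 − n/N)·s²/n ≤ D requires n ≥ n₀/(1 + n₀/N) = 1131.1321/(1 + 1131.1321/14414) = 1048.8260.
Rounding up, n = 1049.

1049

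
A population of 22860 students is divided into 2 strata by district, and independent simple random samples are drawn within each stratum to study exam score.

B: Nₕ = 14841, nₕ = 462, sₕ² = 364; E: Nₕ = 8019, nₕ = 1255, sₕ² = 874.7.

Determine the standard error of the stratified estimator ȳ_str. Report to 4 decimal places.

Var(ȳ_str) = Σₕ Wₕ²(1 − fₕ)sₕ²/nₕ with Wₕ = Nₕ/N, N = 22860.
B: Wₕ = 0.64921260; term = 0.64921260²·(1 − 0.03112998)·364/462 = 0.32173537.
E: Wₕ = 0.35078740; term = 0.35078740²·(1 − 0.15650330)·874.7/1255 = 0.072341375.
Sum = 0.39407675.
SE = √(0.39407675) = 0.6278.

0.6278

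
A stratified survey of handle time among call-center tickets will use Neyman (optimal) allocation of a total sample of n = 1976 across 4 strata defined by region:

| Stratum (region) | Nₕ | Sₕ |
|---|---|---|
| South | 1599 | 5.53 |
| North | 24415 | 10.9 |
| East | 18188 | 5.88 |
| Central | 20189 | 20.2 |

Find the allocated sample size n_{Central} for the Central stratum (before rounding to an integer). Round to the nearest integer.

1020

Neyman allocation: nₕ = n·NₕSₕ / Σⱼ NⱼSⱼ.
Σ NⱼSⱼ = 1599·5.53 + 24415·10.9 + 18188·5.88 + 20189·20.2 = 789729.21.
n_{Central} = 1976·20189·20.2 / 789729.21 = 1020.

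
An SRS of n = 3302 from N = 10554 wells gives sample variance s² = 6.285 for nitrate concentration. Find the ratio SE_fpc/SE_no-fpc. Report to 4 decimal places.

0.8289

f = n/N = 3302/10554 = 0.31286716.
SE_no-fpc = √(s²/n) = 0.04362788; SE_fpc = √((1−f)s²/n) = 0.036164666.
Ratio = √(1−f) = 0.82893476.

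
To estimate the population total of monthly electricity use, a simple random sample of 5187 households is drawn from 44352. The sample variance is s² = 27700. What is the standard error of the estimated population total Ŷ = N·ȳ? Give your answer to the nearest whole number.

Var(Ŷ) = N²·Var(ȳ) = N²·(1 − n/N)·s²/n.
f = 5187/44352 = 0.11695076; Var(ȳ) = 0.88304924·27700/5187 = 4.7157247.
Var(Ŷ) = 44352² · 4.7157247 = 9.2763016 × 10^9.
SE(Ŷ) = √(9.2763016 × 10^9) = 96314.

96314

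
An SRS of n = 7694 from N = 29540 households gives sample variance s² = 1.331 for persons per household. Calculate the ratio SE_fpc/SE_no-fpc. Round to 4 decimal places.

0.8600

f = n/N = 7694/29540 = 0.26046039.
SE_no-fpc = √(s²/n) = 0.01315264; SE_fpc = √((1−f)s²/n) = 0.011310809.
Ratio = √(1−f) = 0.85996489.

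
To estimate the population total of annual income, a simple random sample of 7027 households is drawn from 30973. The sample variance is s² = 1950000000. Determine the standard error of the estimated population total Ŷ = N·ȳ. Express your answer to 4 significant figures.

1.435 × 10^7

Var(Ŷ) = N²·Var(ȳ) = N²·(1 − n/N)·s²/n.
f = 7027/30973 = 0.22687502; Var(ȳ) = 0.77312498·1950000000/7027 = 214543.01.
Var(Ŷ) = 30973² · 214543.01 = 2.0581684 × 10^14.
SE(Ŷ) = √(2.0581684 × 10^14) = 1.435 × 10^7.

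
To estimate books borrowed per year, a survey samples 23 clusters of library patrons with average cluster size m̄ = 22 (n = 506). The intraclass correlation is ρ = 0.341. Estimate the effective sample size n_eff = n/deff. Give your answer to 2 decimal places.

deff = 1 + (22 − 1)·0.341 = 1 + 7.161 = 8.161.
n_eff = 506 / 8.161 = 62.00.

62.00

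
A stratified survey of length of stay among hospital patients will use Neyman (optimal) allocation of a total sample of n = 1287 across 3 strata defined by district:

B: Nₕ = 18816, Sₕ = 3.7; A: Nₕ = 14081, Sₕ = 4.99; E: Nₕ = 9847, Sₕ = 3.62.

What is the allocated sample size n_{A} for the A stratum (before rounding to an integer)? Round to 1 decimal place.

Neyman allocation: nₕ = n·NₕSₕ / Σⱼ NⱼSⱼ.
Σ NⱼSⱼ = 18816·3.7 + 14081·4.99 + 9847·3.62 = 175529.53.
n_{A} = 1287·14081·4.99 / 175529.53 = 515.2.

515.2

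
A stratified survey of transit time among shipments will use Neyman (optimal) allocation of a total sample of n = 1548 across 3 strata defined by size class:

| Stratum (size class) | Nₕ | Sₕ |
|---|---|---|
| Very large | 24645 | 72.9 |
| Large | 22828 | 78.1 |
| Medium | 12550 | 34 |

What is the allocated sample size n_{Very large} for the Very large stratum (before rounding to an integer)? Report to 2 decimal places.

Neyman allocation: nₕ = n·NₕSₕ / Σⱼ NⱼSⱼ.
Σ NⱼSⱼ = 24645·72.9 + 22828·78.1 + 12550·34 = 4.0061873 × 10^6.
n_{Very large} = 1548·24645·72.9 / (4.0061873 × 10^6) = 694.22.

694.22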